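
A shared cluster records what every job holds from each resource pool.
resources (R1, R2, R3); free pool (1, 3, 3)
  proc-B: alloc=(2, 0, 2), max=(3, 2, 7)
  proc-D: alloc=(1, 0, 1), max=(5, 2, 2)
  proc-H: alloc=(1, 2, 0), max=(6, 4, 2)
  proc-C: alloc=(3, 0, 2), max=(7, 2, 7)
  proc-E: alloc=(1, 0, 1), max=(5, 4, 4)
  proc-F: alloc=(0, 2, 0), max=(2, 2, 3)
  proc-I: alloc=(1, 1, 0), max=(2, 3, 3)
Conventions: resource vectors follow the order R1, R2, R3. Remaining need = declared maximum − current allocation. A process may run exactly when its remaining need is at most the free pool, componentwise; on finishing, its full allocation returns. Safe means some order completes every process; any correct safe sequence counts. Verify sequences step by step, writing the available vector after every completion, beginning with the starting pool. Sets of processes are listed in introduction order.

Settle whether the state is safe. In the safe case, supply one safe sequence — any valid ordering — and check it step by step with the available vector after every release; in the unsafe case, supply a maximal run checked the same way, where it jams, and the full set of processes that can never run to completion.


The state is UNSAFE.
Key observation: after proc-I, proc-F the pool peaks at (2, 6, 3), and each blocked process is short somewhere: proc-B on R3; proc-D on R1; proc-H on R1; proc-C on R1, R3; proc-E on R1.
The run proc-I, proc-F cannot be extended any further. Verifying each step:
  pool = (1, 3, 3)
  run proc-I (needs (1, 2, 3), free (1, 3, 3)); after release of (1, 1, 0) the pool is (2, 4, 3)
  run proc-F (needs (2, 0, 3), free (2, 4, 3)); after release of (0, 2, 0) the pool is (2, 6, 3)
  proc-B cannot run: need (1, 2, 5) vs free (2, 6, 3) (insufficient R3)
  proc-D cannot run: need (4, 2, 1) vs free (2, 6, 3) (insufficient R1)
  proc-H cannot run: need (5, 2, 2) vs free (2, 6, 3) (insufficient R1)
  proc-C cannot run: need (4, 2, 5) vs free (2, 6, 3) (insufficient R1 and R3)
  proc-E cannot run: need (4, 4, 3) vs free (2, 6, 3) (insufficient R1)
Permanently blocked: proc-B, proc-D, proc-H, proc-C and proc-E.


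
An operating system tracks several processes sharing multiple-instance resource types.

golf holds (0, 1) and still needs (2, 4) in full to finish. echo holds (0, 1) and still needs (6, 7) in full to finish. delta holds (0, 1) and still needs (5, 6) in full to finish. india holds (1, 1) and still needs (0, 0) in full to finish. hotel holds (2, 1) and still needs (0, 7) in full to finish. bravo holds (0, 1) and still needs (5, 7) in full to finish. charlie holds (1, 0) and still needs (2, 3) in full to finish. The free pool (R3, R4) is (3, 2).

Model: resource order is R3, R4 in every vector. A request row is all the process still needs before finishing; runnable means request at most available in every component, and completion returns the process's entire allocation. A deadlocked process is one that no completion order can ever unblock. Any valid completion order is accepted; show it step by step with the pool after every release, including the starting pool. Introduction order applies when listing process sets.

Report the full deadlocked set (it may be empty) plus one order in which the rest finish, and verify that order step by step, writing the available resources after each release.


Deadlocked set: golf, echo, delta, hotel and bravo.
Key observation: the pool after india, charlie is (5, 3); every surviving request exceeds it in R4, so progress ends there.
A valid finishing order for the others: india, charlie. Verifying each step:
  pool = (3, 2)
  india: need (0, 0) fits (3, 2); releases (1, 1), pool now (4, 3)
  charlie: need (2, 3) fits (4, 3); releases (1, 0), pool now (5, 3)
The blocked processes can never fit:
  blocked: golf wants (2, 4), pool (5, 3) — not enough R4
  blocked: echo wants (6, 7), pool (5, 3) — not enough R3 and R4
  blocked: delta wants (5, 6), pool (5, 3) — not enough R4
  blocked: hotel wants (0, 7), pool (5, 3) — not enough R4
  blocked: bravo wants (5, 7), pool (5, 3) — not enough R4


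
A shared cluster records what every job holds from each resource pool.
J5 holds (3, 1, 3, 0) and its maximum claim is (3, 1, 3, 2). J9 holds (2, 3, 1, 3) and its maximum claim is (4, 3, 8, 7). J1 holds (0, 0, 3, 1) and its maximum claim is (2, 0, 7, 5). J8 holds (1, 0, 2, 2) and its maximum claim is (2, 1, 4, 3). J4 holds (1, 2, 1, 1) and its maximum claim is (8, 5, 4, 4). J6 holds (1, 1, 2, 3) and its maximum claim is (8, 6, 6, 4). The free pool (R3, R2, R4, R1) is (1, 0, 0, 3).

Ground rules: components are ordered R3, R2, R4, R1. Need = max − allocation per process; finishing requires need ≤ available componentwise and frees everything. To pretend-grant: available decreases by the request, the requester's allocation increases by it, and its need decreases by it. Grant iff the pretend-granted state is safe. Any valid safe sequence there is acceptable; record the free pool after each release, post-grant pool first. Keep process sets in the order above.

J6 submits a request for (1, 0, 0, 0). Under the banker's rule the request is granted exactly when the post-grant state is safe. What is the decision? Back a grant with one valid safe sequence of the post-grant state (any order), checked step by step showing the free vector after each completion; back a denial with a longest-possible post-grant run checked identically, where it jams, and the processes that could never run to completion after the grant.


DENY. Granting would leave the state unsafe.
Key observation: after J5, J8, J1, J9 the pool peaks at (6, 4, 9, 9), and each blocked process is short somewhere: J4 on R3; J6 on R2.
On the post-grant state, J5, J8, J1, J9 is a maximal run — nothing extends it. Walking it through:
  pool = (0, 0, 0, 3)
  J5: need (0, 0, 0, 2) fits (0, 0, 0, 3); releases (3, 1, 3, 0), pool now (3, 1, 3, 3)
  J8: need (1, 1, 2, 1) fits (3, 1, 3, 3); releases (1, 0, 2, 2), pool now (4, 1, 5, 5)
  J1: need (2, 0, 4, 4) fits (4, 1, 5, 5); releases (0, 0, 3, 1), pool now (4, 1, 8, 6)
  J9: need (2, 0, 7, 4) fits (4, 1, 8, 6); releases (2, 3, 1, 3), pool now (6, 4, 9, 9)
  blocked: J4 wants (7, 3, 3, 3), pool (6, 4, 9, 9) — not enough R3
  blocked: J6 wants (6, 5, 4, 1), pool (6, 4, 9, 9) — not enough R2
Processes that could never finish after the grant: J4 and J6.


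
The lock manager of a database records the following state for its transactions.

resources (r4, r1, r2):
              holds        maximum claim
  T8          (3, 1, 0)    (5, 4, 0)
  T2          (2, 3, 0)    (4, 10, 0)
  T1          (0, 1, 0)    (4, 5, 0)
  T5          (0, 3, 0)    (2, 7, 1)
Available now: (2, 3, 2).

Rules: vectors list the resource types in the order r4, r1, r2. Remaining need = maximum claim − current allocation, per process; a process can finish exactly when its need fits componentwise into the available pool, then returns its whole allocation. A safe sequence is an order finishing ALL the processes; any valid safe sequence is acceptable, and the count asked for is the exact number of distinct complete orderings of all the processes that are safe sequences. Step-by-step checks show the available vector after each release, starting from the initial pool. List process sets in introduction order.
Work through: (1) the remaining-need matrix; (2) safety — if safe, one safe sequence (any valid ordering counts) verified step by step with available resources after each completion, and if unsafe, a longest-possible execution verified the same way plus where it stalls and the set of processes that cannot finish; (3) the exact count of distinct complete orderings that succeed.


(1) Remaining need (order r4, r1, r2):
  T8: (2, 3, 0)
  T2: (2, 7, 0)
  T1: (4, 4, 0)
  T5: (2, 4, 1)
(2) SAFE. One safe sequence: T8, T5, T2, T1.
Key observation: the order's first zero-slack moment is T8 ((2, 3, 0) needed, (2, 3, 2) free — a requested resource with nothing to spare).
Check, step by step:
  pool = (2, 3, 2)
  T8: need (2, 3, 0) fits (2, 3, 2); releases (3, 1, 0), pool now (5, 4, 2)
  T5: need (2, 4, 1) fits (5, 4, 2); releases (0, 3, 0), pool now (5, 7, 2)
  T2: need (2, 7, 0) fits (5, 7, 2); releases (2, 3, 0), pool now (7, 10, 2)
  T1: need (4, 4, 0) fits (7, 10, 2); releases (0, 1, 0), pool now (7, 11, 2)
(3) Exactly 3 of the possible complete orderings are safe sequences.


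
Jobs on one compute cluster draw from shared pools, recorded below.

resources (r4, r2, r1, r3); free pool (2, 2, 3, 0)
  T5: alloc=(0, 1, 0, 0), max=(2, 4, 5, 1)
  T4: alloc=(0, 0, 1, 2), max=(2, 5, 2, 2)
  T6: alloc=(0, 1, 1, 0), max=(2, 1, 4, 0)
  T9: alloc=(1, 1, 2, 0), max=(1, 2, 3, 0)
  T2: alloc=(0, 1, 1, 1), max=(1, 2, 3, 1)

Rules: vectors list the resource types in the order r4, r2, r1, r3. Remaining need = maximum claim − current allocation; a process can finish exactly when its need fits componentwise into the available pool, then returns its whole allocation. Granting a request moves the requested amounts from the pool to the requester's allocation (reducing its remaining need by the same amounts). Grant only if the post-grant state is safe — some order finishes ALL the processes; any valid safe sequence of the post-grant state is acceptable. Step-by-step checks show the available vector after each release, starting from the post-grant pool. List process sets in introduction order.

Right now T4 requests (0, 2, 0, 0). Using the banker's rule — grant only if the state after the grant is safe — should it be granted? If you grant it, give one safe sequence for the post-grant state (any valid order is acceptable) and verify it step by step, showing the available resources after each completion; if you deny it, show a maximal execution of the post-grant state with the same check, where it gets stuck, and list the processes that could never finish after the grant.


GRANT: granting preserves safety; a valid post-grant sequence is T6, T9, T2, T5, T4.
Key observation: the transfer keeps a workable pool ((2, 0, 3, 0)); T6 starts the safe sequence.
Step-by-step check of the post-grant state:
  pool = (2, 0, 3, 0)
  T6 needs (2, 0, 3, 0) <= (2, 0, 3, 0) -> finishes; pool += (0, 1, 1, 0) = (2, 1, 4, 0)
  T9 needs (0, 1, 1, 0) <= (2, 1, 4, 0) -> finishes; pool += (1, 1, 2, 0) = (3, 2, 6, 0)
  T2 needs (1, 1, 2, 0) <= (3, 2, 6, 0) -> finishes; pool += (0, 1, 1, 1) = (3, 3, 7, 1)
  T5 needs (2, 3, 5, 1) <= (3, 3, 7, 1) -> finishes; pool += (0, 1, 0, 0) = (3, 4, 7, 1)
  T4 needs (2, 3, 1, 0) <= (3, 4, 7, 1) -> finishes; pool += (0, 2, 1, 2) = (3, 6, 8, 3)


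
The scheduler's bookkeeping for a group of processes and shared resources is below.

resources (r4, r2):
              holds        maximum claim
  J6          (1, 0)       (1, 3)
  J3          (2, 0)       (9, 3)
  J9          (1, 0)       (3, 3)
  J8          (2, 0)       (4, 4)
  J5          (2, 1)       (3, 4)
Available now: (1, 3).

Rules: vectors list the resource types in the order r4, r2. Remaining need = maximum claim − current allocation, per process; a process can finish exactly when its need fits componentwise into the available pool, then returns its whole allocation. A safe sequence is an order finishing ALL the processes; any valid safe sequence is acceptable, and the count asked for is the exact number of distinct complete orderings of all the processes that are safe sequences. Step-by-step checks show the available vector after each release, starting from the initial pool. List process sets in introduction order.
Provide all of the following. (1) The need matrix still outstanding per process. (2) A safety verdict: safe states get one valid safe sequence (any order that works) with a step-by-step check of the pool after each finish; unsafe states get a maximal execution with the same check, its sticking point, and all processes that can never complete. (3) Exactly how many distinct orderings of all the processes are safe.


(1) Remaining need (order r4, r2):
  J6: (0, 3)
  J3: (7, 3)
  J9: (2, 3)
  J8: (2, 4)
  J5: (1, 3)
(2) The state is SAFE; one workable sequence: J5, J9, J6, J8, J3.
Key observation: the first exact fit in this order is J5 — it needs (1, 3) with (1, 3) free, meeting a requested resource to the last unit.
Walking it through:
  pool = (1, 3)
  J5 needs (1, 3) <= (1, 3) -> finishes; pool += (2, 1) = (3, 4)
  J9 needs (2, 3) <= (3, 4) -> finishes; pool += (1, 0) = (4, 4)
  J6 needs (0, 3) <= (4, 4) -> finishes; pool += (1, 0) = (5, 4)
  J8 needs (2, 4) <= (5, 4) -> finishes; pool += (2, 0) = (7, 4)
  J3 needs (7, 3) <= (7, 4) -> finishes; pool += (2, 0) = (9, 4)
(3) Exactly 9 of the possible complete orderings are safe sequences.


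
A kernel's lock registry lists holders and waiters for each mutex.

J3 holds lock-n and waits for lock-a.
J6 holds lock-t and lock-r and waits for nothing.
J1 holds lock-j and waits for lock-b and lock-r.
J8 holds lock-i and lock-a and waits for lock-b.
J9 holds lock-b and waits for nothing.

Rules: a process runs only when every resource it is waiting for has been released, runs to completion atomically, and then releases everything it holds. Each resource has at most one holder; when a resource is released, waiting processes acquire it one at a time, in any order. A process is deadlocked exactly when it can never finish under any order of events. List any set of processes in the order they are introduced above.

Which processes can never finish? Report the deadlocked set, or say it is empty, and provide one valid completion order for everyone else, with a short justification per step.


No process is deadlocked.
Key observation: the wait relation is loop-free; peeling off processes with no waits unwinds the whole state.
One completion order for the rest: J6, J9, J8, J3, J1.
Check, step by step:
  run J6 (it waits on nothing); releases lock-t and lock-r
  run J9 (it waits on nothing); releases lock-b
  J8 waits on lock-b — all released -> runs and releases lock-i and lock-a
  J3 waits on lock-a — all released -> runs and releases lock-n
  J1 waits on lock-b and lock-r — all released -> runs and releases lock-j


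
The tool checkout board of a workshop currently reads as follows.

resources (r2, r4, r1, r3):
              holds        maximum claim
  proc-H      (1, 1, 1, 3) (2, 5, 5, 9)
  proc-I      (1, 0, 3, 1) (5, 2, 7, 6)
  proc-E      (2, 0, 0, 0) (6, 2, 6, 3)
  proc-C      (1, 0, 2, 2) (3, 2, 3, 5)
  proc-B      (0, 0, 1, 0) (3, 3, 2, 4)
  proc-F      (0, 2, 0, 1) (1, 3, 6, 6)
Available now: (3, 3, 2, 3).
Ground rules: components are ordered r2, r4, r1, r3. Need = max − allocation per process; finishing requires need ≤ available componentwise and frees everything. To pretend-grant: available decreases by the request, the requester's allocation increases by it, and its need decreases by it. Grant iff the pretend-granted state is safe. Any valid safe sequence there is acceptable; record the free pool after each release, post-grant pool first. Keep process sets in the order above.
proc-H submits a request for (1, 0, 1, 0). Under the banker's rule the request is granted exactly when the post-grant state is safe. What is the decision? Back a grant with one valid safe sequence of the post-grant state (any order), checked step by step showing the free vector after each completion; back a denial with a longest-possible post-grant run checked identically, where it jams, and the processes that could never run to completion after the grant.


DENY: after the grant no complete ordering would exist.
Key observation: after proc-C, proc-B the pool peaks at (3, 3, 4, 5), and each blocked process is short somewhere: proc-H on r4, r3; proc-I on r2; proc-E on r2, r1; proc-F on r1.
On the post-grant state, proc-C, proc-B is a maximal run — nothing extends it. Walking it through:
  pool = (2, 3, 1, 3)
  proc-C: need (2, 2, 1, 3) fits (2, 3, 1, 3); releases (1, 0, 2, 2), pool now (3, 3, 3, 5)
  proc-B: need (3, 3, 1, 4) fits (3, 3, 3, 5); releases (0, 0, 1, 0), pool now (3, 3, 4, 5)
  proc-H cannot run: need (0, 4, 3, 6) vs free (3, 3, 4, 5) (insufficient r4 and r3)
  proc-I cannot run: need (4, 2, 4, 5) vs free (3, 3, 4, 5) (insufficient r2)
  proc-E cannot run: need (4, 2, 6, 3) vs free (3, 3, 4, 5) (insufficient r2 and r1)
  proc-F cannot run: need (1, 1, 6, 5) vs free (3, 3, 4, 5) (insufficient r1)
Processes that could never finish after the grant: proc-H, proc-I, proc-E and proc-F.


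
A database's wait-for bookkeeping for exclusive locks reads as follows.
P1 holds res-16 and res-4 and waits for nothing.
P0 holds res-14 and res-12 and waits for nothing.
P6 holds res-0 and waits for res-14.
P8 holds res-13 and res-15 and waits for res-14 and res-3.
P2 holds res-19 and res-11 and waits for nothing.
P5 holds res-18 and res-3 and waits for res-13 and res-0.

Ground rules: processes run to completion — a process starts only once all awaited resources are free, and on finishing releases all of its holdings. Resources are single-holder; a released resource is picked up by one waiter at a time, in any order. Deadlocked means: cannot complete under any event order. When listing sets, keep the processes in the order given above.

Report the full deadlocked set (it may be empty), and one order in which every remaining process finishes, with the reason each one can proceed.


The deadlocked set is P8 and P5.
Key observation: the knot is the closed ring of waits P8 -> P5 -> P8; no other process is dragged down with it.
The rest can finish in the order P0, P1, P2, P6.
Walking it through:
  P0 waits on nothing -> runs at once and releases res-14 and res-12
  P1 waits on nothing -> runs at once and releases res-16 and res-4
  P2 waits on nothing -> runs at once and releases res-19 and res-11
  P6: everything it awaited (res-14) is free; runs, freeing res-0


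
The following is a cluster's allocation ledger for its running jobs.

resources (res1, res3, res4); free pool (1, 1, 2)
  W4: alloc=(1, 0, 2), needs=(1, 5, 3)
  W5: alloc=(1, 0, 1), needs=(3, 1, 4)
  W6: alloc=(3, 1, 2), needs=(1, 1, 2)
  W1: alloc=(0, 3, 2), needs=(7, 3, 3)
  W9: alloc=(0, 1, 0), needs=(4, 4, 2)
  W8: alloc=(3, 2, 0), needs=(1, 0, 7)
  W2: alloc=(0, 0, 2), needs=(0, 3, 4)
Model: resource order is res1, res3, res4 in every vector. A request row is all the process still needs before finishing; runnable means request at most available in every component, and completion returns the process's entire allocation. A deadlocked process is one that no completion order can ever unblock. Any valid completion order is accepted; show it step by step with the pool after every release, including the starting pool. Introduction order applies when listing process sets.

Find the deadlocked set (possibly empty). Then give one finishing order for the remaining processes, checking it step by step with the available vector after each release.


Deadlocked set: W4, W1, W9, W8 and W2.
Key observation: after W6, W5 the pool peaks at (5, 2, 5), and each blocked process is short somewhere: W4 on res3; W1 on res1, res3; W9 on res3; W8 on res4; W2 on res3.
A valid finishing order for the others: W6, W5. Walking it through:
  pool = (1, 1, 2)
  run W6 (needs (1, 1, 2), free (1, 1, 2)); after release of (3, 1, 2) the pool is (4, 2, 4)
  run W5 (needs (3, 1, 4), free (4, 2, 4)); after release of (1, 0, 1) the pool is (5, 2, 5)
The blocked processes can never fit:
  W4 still needs (1, 5, 3) but only (5, 2, 5) is free — short on res3
  W1 still needs (7, 3, 3) but only (5, 2, 5) is free — short on res1 and res3
  W9 still needs (4, 4, 2) but only (5, 2, 5) is free — short on res3
  W8 still needs (1, 0, 7) but only (5, 2, 5) is free — short on res4
  W2 still needs (0, 3, 4) but only (5, 2, 5) is free — short on res3


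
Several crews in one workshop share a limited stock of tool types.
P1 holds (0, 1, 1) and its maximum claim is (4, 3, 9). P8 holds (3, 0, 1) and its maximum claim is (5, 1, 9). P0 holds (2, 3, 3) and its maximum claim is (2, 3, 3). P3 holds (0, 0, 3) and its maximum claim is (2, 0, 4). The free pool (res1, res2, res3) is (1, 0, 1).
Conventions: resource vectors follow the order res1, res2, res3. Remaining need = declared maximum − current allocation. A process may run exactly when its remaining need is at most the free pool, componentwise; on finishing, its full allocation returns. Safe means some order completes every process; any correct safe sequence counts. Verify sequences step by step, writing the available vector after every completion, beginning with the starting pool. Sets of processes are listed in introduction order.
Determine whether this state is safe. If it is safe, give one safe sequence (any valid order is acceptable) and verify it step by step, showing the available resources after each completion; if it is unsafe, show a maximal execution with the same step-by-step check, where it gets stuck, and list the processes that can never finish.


The state is UNSAFE.
Key observation: no order helps: past P0, P3, the free pool tops out at (3, 3, 7), below what each blocked process needs in res3.
A maximal execution: P0, P3 — then nothing else fits. Check, step by step:
  pool = (1, 0, 1)
  P0 needs (0, 0, 0) <= (1, 0, 1) -> finishes; pool += (2, 3, 3) = (3, 3, 4)
  P3 needs (2, 0, 1) <= (3, 3, 4) -> finishes; pool += (0, 0, 3) = (3, 3, 7)
  P1 cannot run: need (4, 2, 8) vs free (3, 3, 7) (insufficient res1 and res3)
  P8 cannot run: need (2, 1, 8) vs free (3, 3, 7) (insufficient res3)
Never able to finish: P1 and P8.


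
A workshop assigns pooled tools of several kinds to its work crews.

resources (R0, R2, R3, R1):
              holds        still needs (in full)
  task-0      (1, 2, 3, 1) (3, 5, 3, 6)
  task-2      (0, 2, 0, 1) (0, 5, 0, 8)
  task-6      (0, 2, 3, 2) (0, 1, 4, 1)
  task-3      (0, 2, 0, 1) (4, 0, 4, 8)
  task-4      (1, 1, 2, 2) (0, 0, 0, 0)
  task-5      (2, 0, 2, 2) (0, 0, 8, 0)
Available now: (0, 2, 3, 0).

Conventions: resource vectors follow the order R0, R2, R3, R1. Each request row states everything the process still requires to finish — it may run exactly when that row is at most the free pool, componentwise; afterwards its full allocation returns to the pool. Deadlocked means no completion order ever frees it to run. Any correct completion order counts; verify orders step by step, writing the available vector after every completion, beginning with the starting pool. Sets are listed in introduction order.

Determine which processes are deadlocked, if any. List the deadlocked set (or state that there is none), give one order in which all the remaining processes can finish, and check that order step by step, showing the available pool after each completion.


Deadlocked: task-2 and task-3.
Key observation: the pool after task-4, task-6, task-5, task-0 is (4, 7, 13, 7); every surviving request exceeds it in R1, so progress ends there.
The rest can finish in the order task-4, task-6, task-5, task-0. Check, step by step:
  pool = (0, 2, 3, 0)
  task-4 needs (0, 0, 0, 0) <= (0, 2, 3, 0) -> finishes; pool += (1, 1, 2, 2) = (1, 3, 5, 2)
  task-6 needs (0, 1, 4, 1) <= (1, 3, 5, 2) -> finishes; pool += (0, 2, 3, 2) = (1, 5, 8, 4)
  task-5 needs (0, 0, 8, 0) <= (1, 5, 8, 4) -> finishes; pool += (2, 0, 2, 2) = (3, 5, 10, 6)
  task-0 needs (3, 5, 3, 6) <= (3, 5, 10, 6) -> finishes; pool += (1, 2, 3, 1) = (4, 7, 13, 7)
The blocked processes can never fit:
  blocked: task-2 wants (0, 5, 0, 8), pool (4, 7, 13, 7) — not enough R1
  blocked: task-3 wants (4, 0, 4, 8), pool (4, 7, 13, 7) — not enough R1


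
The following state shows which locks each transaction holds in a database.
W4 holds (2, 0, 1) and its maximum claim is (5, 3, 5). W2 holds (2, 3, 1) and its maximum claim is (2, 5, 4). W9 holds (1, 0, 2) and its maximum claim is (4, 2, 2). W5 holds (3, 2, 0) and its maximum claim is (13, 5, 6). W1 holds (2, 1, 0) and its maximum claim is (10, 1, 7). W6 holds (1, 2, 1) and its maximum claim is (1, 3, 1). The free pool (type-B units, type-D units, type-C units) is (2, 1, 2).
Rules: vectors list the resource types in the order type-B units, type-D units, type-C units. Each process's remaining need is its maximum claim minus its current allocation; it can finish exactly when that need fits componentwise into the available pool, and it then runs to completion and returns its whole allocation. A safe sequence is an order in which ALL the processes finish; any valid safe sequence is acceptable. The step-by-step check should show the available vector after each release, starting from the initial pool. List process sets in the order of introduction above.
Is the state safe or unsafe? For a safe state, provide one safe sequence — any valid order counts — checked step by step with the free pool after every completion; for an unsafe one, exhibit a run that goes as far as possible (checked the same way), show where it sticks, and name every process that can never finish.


SAFE — a valid safe sequence is W6, W2, W9, W4, W1, W5.
Key observation: at W6 the run first touches a limit — (0, 1, 0) against (2, 1, 2), exact on a resource it actually requests.
Verifying each step:
  pool = (2, 1, 2)
  W6 needs (0, 1, 0) <= (2, 1, 2) -> finishes; pool += (1, 2, 1) = (3, 3, 3)
  W2 needs (0, 2, 3) <= (3, 3, 3) -> finishes; pool += (2, 3, 1) = (5, 6, 4)
  W9 needs (3, 2, 0) <= (5, 6, 4) -> finishes; pool += (1, 0, 2) = (6, 6, 6)
  W4 needs (3, 3, 4) <= (6, 6, 6) -> finishes; pool += (2, 0, 1) = (8, 6, 7)
  W1 needs (8, 0, 7) <= (8, 6, 7) -> finishes; pool += (2, 1, 0) = (10, 7, 7)
  W5 needs (10, 3, 6) <= (10, 7, 7) -> finishes; pool += (3, 2, 0) = (13, 9, 7)


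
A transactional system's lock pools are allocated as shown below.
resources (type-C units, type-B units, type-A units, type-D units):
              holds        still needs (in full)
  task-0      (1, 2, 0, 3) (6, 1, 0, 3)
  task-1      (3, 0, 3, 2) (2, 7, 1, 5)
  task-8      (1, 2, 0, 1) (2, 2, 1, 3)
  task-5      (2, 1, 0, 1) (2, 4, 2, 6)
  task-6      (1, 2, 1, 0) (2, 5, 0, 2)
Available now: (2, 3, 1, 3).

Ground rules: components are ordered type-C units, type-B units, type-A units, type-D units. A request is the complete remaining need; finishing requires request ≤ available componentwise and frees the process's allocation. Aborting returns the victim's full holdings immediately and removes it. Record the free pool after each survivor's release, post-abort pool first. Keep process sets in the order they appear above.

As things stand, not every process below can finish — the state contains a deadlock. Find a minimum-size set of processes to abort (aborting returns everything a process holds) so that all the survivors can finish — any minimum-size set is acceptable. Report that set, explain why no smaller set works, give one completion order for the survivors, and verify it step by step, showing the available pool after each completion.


The answer: abort task-1.
Key observation: task-0 was stuck for good until task-1 gave back (3, 0, 3, 2); in the order shown it finishes at step 3.
Minimality: the empty abort set fails — the state is deadlocked as it stands.
Survivors finish in the order: task-8, task-6, task-0, task-5. Check, step by step (pool after the aborts first):
  pool = (5, 3, 4, 5)
  task-8: need (2, 2, 1, 3) fits (5, 3, 4, 5); releases (1, 2, 0, 1), pool now (6, 5, 4, 6)
  task-6: need (2, 5, 0, 2) fits (6, 5, 4, 6); releases (1, 2, 1, 0), pool now (7, 7, 5, 6)
  task-0: need (6, 1, 0, 3) fits (7, 7, 5, 6); releases (1, 2, 0, 3), pool now (8, 9, 5, 9)
  task-5: need (2, 4, 2, 6) fits (8, 9, 5, 9); releases (2, 1, 0, 1), pool now (10, 10, 5, 10)


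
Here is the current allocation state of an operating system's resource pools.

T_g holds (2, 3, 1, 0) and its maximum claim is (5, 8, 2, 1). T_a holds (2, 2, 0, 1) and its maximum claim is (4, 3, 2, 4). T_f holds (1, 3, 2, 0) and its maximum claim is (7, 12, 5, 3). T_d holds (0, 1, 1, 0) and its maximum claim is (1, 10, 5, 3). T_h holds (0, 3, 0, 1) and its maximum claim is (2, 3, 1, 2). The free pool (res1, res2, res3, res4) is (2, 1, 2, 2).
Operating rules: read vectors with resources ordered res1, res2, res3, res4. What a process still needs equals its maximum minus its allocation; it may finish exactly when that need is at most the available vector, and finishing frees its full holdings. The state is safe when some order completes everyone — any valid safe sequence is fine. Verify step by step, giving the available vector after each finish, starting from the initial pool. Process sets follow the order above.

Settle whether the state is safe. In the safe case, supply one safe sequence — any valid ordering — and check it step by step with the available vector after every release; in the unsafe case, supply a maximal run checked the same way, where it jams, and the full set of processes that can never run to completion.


The state is SAFE; one workable sequence: T_h, T_a, T_g, T_f, T_d.
Key observation: the order's first zero-slack moment is T_h ((2, 0, 1, 1) needed, (2, 1, 2, 2) free — a requested resource with nothing to spare).
Step-by-step check:
  pool = (2, 1, 2, 2)
  T_h needs (2, 0, 1, 1) <= (2, 1, 2, 2) -> finishes; pool += (0, 3, 0, 1) = (2, 4, 2, 3)
  T_a needs (2, 1, 2, 3) <= (2, 4, 2, 3) -> finishes; pool += (2, 2, 0, 1) = (4, 6, 2, 4)
  T_g needs (3, 5, 1, 1) <= (4, 6, 2, 4) -> finishes; pool += (2, 3, 1, 0) = (6, 9, 3, 4)
  T_f needs (6, 9, 3, 3) <= (6, 9, 3, 4) -> finishes; pool += (1, 3, 2, 0) = (7, 12, 5, 4)
  T_d needs (1, 9, 4, 3) <= (7, 12, 5, 4) -> finishes; pool += (0, 1, 1, 0) = (7, 13, 6, 4)


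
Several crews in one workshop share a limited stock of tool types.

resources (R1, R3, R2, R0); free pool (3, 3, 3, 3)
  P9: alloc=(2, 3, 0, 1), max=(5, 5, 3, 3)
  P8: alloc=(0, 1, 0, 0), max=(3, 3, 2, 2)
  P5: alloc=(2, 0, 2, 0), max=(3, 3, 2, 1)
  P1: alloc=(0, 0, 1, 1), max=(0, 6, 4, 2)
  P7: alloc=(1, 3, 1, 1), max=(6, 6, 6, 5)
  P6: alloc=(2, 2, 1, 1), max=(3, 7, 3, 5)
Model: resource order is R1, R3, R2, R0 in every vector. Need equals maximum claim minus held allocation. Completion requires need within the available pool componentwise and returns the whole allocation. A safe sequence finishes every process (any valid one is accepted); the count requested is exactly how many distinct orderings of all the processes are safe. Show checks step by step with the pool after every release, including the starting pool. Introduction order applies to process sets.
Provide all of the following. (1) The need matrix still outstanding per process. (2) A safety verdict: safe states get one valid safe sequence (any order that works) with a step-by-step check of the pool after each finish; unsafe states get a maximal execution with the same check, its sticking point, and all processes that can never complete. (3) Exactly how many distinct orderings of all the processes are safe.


(1) Remaining need (order R1, R3, R2, R0):
  P9: (3, 2, 3, 2)
  P8: (3, 2, 2, 2)
  P5: (1, 3, 0, 1)
  P1: (0, 6, 3, 1)
  P7: (5, 3, 5, 4)
  P6: (1, 5, 2, 4)
(2) The state is SAFE; one workable sequence: P5, P9, P8, P1, P7, P6.
Key observation: P5 is the earliest step where a requested resource binds exactly: need (1, 3, 0, 1), pool (3, 3, 3, 3) at its turn.
Check, step by step:
  pool = (3, 3, 3, 3)
  P5 needs (1, 3, 0, 1) <= (3, 3, 3, 3) -> finishes; pool += (2, 0, 2, 0) = (5, 3, 5, 3)
  P9 needs (3, 2, 3, 2) <= (5, 3, 5, 3) -> finishes; pool += (2, 3, 0, 1) = (7, 6, 5, 4)
  P8 needs (3, 2, 2, 2) <= (7, 6, 5, 4) -> finishes; pool += (0, 1, 0, 0) = (7, 7, 5, 4)
  P1 needs (0, 6, 3, 1) <= (7, 7, 5, 4) -> finishes; pool += (0, 0, 1, 1) = (7, 7, 6, 5)
  P7 needs (5, 3, 5, 4) <= (7, 7, 6, 5) -> finishes; pool += (1, 3, 1, 1) = (8, 10, 7, 6)
  P6 needs (1, 5, 2, 4) <= (8, 10, 7, 6) -> finishes; pool += (2, 2, 1, 1) = (10, 12, 8, 7)
(3) Precisely 120 of the possible complete orderings are safe sequences.


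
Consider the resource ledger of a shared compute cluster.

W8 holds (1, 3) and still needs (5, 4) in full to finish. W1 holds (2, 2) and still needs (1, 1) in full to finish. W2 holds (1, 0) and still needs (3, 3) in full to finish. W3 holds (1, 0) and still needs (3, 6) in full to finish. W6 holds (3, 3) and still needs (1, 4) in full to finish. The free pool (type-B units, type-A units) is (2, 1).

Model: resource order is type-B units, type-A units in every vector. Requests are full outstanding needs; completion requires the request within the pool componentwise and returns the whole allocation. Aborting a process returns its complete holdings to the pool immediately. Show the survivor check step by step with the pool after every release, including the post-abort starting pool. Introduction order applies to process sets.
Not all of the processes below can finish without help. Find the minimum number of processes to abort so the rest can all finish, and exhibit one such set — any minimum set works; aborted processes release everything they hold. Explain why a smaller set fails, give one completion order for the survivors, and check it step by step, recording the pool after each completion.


The answer: abort W8.
Key observation: W6 was stuck for good until W8 gave back (1, 3); in the order shown it finishes at step 3.
Why nothing smaller works: aborting no one leaves the state deadlocked as given.
One survivor order: W1, W2, W6, W3. Check, step by step (post-abort pool first):
  pool = (3, 4)
  W1: need (1, 1) fits (3, 4); releases (2, 2), pool now (5, 6)
  W2: need (3, 3) fits (5, 6); releases (1, 0), pool now (6, 6)
  W6: need (1, 4) fits (6, 6); releases (3, 3), pool now (9, 9)
  W3: need (3, 6) fits (9, 9); releases (1, 0), pool now (10, 9)


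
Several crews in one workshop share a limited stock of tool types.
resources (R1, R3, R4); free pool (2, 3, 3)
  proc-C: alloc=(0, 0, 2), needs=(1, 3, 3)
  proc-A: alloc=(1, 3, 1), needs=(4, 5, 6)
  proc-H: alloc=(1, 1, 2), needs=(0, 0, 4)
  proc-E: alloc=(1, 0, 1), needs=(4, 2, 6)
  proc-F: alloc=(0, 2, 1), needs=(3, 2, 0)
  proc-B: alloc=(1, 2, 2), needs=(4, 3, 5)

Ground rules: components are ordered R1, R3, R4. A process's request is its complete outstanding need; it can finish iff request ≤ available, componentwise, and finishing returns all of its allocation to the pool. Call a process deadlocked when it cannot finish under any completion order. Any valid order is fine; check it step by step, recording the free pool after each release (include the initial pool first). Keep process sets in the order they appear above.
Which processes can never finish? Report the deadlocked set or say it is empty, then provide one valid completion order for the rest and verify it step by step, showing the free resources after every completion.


Deadlocked: proc-A, proc-E and proc-B.
Key observation: once proc-C, proc-H, proc-F finish, the pool peaks at (3, 6, 8) — and every remaining process still needs more R1 than that.
One completion order for the rest: proc-C, proc-H, proc-F. Walking it through:
  pool = (2, 3, 3)
  proc-C: need (1, 3, 3) fits (2, 3, 3); releases (0, 0, 2), pool now (2, 3, 5)
  proc-H: need (0, 0, 4) fits (2, 3, 5); releases (1, 1, 2), pool now (3, 4, 7)
  proc-F: need (3, 2, 0) fits (3, 4, 7); releases (0, 2, 1), pool now (3, 6, 8)
The blocked processes can never fit:
  proc-A cannot run: need (4, 5, 6) vs free (3, 6, 8) (insufficient R1)
  proc-E cannot run: need (4, 2, 6) vs free (3, 6, 8) (insufficient R1)
  proc-B cannot run: need (4, 3, 5) vs free (3, 6, 8) (insufficient R1)


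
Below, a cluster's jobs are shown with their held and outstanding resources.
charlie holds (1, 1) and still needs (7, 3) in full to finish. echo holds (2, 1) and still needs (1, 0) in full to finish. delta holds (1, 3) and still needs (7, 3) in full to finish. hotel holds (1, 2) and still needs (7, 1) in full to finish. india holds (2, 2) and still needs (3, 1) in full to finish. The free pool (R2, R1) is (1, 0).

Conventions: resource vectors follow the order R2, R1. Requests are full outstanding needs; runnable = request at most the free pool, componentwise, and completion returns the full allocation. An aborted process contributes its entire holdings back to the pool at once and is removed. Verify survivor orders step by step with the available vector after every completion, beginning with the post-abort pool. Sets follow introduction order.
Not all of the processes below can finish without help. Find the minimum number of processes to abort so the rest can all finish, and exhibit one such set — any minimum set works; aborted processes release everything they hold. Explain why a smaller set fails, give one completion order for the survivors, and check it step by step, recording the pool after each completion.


Abort charlie and delta.
Key observation: no ordering could ever have run hotel before the abort of charlie and delta; with (2, 4) back in the pool it fits at step 3.
Why nothing smaller works — every single abort fails: charlie alone leaves delta blocked (short on R2); echo alone leaves charlie blocked (short on R2); delta alone leaves charlie blocked (short on R2); hotel alone leaves charlie blocked (short on R2); india alone leaves charlie blocked (short on R2).
Survivors finish in the order: india, echo, hotel. Step-by-step check (pool after the aborts first):
  pool = (3, 4)
  india needs (3, 1) <= (3, 4) -> finishes; pool += (2, 2) = (5, 6)
  echo needs (1, 0) <= (5, 6) -> finishes; pool += (2, 1) = (7, 7)
  hotel needs (7, 1) <= (7, 7) -> finishes; pool += (1, 2) = (8, 9)


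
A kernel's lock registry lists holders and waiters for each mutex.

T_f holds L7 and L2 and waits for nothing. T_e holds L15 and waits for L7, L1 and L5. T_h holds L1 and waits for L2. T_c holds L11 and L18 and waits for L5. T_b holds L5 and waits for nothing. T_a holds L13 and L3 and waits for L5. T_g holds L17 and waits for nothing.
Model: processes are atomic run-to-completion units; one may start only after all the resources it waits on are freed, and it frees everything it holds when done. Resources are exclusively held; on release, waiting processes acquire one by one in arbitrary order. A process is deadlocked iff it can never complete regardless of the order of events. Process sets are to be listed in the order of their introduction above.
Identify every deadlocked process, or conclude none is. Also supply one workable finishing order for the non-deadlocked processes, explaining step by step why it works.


The deadlocked set is empty.
Key observation: the wait graph is acyclic; completion cascades from the unblocked processes through everyone else.
The rest can finish in the order T_g, T_f, T_b, T_h, T_e, T_a, T_c.
Walking it through:
  run T_g (it waits on nothing); releases L17
  run T_f (it waits on nothing); releases L7 and L2
  run T_b (it waits on nothing); releases L5
  T_h: everything it awaited (L2) is free; runs, freeing L1
  T_e: everything it awaited (L7, L1 and L5) is free; runs, freeing L15
  T_a: everything it awaited (L5) is free; runs, freeing L13 and L3
  T_c: everything it awaited (L5) is free; runs, freeing L11 and L18


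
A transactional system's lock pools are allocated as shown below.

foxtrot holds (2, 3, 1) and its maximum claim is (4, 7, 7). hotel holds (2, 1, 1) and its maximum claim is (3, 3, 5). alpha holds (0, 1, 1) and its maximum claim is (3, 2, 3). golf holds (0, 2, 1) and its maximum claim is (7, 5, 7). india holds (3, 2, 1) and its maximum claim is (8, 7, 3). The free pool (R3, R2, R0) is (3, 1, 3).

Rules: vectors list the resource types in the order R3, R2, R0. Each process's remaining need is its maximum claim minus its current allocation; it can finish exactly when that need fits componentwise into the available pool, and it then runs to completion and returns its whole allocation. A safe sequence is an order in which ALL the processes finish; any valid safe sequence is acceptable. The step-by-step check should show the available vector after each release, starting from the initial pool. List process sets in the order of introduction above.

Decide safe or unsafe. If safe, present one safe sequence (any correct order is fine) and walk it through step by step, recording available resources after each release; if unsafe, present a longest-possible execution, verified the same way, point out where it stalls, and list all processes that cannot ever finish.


UNSAFE — no complete ordering exists.
Key observation: after alpha, hotel the pool peaks at (5, 3, 5), and each blocked process is short somewhere: foxtrot on R2, R0; golf on R3, R0; india on R2.
A maximal execution: alpha, hotel — then nothing else fits. Walking it through:
  pool = (3, 1, 3)
  alpha: need (3, 1, 2) fits (3, 1, 3); releases (0, 1, 1), pool now (3, 2, 4)
  hotel: need (1, 2, 4) fits (3, 2, 4); releases (2, 1, 1), pool now (5, 3, 5)
  foxtrot still needs (2, 4, 6) but only (5, 3, 5) is free — short on R2 and R0
  golf still needs (7, 3, 6) but only (5, 3, 5) is free — short on R3 and R0
  india still needs (5, 5, 2) but only (5, 3, 5) is free — short on R2
Never able to finish: foxtrot, golf and india.
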